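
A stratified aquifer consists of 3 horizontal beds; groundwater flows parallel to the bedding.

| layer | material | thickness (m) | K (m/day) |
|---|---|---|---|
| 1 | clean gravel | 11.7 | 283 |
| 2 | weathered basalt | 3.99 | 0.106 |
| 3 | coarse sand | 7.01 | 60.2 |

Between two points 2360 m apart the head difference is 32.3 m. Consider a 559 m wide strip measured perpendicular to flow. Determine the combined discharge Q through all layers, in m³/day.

28600

Flow is parallel to layering, so each bed carries its own Darcy discharge and the transmissivities add.
Σ(K_i·b_i) = 283×11.7 + 0.106×3.99 + 60.2×7.01 = 3734 m²/day.
Hydraulic gradient i = Δh / L = 32.3 / 2360 = 0.01369.
Q = Σ(K_i·b_i) · W · i = 3734 × 559 × 0.01369 = 28564 m³/day.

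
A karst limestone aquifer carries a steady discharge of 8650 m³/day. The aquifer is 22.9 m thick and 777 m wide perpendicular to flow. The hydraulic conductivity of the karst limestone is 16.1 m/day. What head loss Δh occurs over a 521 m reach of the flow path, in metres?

Cross-sectional area A = 777 × 22.9 = 17793 m².
From Q = K·A·i, i = Q / (K·A) = 8650 / (16.10 × 17793) = 0.03019.
Head loss Δh = i · L = 0.03019 × 521 = 15.73 m.

15.7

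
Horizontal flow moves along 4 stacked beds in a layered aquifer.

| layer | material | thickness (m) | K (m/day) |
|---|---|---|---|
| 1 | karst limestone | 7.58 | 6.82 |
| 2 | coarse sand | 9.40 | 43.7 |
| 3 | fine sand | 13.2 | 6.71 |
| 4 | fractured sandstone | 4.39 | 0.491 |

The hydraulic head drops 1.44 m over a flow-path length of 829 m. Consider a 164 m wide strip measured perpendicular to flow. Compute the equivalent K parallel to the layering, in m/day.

16.0

Flow is parallel to layering, so each bed carries its own Darcy discharge and the transmissivities add.
Σ(K_i·b_i) = 6.82×7.58 + 43.7×9.40 + 6.71×13.2 + 0.491×4.39 = 553.2 m²/day.
Total thickness b = 34.57 m, so K_eq = Σ(K_i·b_i)/b = 16.00 m/day.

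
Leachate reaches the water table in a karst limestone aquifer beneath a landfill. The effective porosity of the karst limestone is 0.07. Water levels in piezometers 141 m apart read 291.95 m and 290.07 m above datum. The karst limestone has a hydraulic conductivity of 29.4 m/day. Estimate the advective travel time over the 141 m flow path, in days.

25.2

Hydraulic gradient i = (291.95 − 290.07) / 141 = 1.88 / 141 = 0.01333.
Darcy flux q = K · i = 29.40 × 0.01333 = 0.3920 m/day.
Seepage velocity v = q / n_e = 0.3920 / 0.07 = 5.600 m/day.
Travel time t = L / v = 141 / 5.600 = 25.18 days.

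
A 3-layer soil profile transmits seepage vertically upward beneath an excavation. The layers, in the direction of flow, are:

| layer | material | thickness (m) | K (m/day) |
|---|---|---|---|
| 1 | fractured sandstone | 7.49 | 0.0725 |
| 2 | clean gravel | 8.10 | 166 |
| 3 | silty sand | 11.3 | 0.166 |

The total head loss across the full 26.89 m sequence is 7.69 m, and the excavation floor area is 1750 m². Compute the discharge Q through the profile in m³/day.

Flow is perpendicular to layering, so the layers act in series and the equivalent K is the thickness-weighted harmonic mean.
Total thickness L = 7.49 + 8.10 + 11.3 = 26.89 m.
Σ(b_i/K_i) = 7.49/0.0725 + 8.10/166 + 11.3/0.166 = 171.4 d.
K_eq = L / Σ(b_i/K_i) = 26.89 / 171.4 = 0.1569 m/day.
Q = K_eq · A · (Δh/L) = 0.1569 × 1750 × (7.69/26.89) = 78.50 m³/day.

78.5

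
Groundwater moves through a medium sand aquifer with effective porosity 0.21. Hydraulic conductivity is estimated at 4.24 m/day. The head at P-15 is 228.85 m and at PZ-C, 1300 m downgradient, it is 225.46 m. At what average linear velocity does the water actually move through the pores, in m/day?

0.0527

Hydraulic gradient i = (228.85 − 225.46) / 1300 = 3.39 / 1300 = 0.002608.
Darcy flux q = K · i = 4.240 × 0.002608 = 0.01106 m/day.
Seepage velocity v = q / n_e = 0.01106 / 0.21 = 0.05265 m/day.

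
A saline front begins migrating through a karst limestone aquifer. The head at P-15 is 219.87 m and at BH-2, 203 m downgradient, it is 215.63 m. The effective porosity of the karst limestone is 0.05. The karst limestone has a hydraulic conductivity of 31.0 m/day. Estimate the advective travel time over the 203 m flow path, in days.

15.7

Hydraulic gradient i = (219.87 − 215.63) / 203 = 4.24 / 203 = 0.02089.
Darcy flux q = K · i = 31.00 × 0.02089 = 0.6475 m/day.
Seepage velocity v = q / n_e = 0.6475 / 0.05 = 12.95 m/day.
Travel time t = L / v = 203 / 12.95 = 15.68 days.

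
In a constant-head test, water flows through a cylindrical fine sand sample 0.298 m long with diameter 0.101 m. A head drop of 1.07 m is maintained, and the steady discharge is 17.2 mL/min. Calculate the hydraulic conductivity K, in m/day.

0.861

Cross-sectional area A = π·(d/2)² = π × (0.101/2)² = 0.008012 m².
Convert discharge: 17.2 mL/min = 2.867e-07 m³/s.
Darcy's law rearranged: K = Q·L / (A·Δh) = 2.867e-07 × 0.298 / (0.008012 × 1.07) = 9.965e-06 m/s = 0.8610 m/day.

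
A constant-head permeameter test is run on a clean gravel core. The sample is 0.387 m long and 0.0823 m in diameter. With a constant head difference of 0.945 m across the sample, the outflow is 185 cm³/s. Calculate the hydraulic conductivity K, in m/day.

Cross-sectional area A = π·(d/2)² = π × (0.0823/2)² = 0.005320 m².
Convert discharge: 185 cm³/s = 0.0001850 m³/s.
Darcy's law rearranged: K = Q·L / (A·Δh) = 0.0001850 × 0.387 / (0.005320 × 0.945) = 0.01424 m/s = 1230 m/day.

1230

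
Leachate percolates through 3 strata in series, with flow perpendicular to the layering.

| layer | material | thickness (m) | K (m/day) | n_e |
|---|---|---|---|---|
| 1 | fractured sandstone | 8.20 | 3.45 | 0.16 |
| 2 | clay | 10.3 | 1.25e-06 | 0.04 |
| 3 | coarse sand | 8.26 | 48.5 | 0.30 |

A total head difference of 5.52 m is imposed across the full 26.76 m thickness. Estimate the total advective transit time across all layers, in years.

17200

With flow normal to the layers, continuity requires the same specific discharge q through every layer.
Σ(b_i/K_i) = 8.20/3.45 + 10.3/1.25e-06 + 8.26/48.5 = 8.240e+06 d.
q = Δh / Σ(b_i/K_i) = 5.52 / 8.240e+06 = 6.699e-07 m/day.
In each layer the seepage velocity is v_i = q/n_i, so the layer transit time is t_i = b_i·n_i / q:
  layer 1 (fractured sandstone): t_1 = 8.20 × 0.16 / 6.699e-07 = 1.958e+06 d
  layer 2 (clay): t_2 = 10.3 × 0.04 / 6.699e-07 = 6.150e+05 d
  layer 3 (coarse sand): t_3 = 8.26 × 0.30 / 6.699e-07 = 3.699e+06 d
Total t = Σ t_i = 6.273e+06 days = 17173 years.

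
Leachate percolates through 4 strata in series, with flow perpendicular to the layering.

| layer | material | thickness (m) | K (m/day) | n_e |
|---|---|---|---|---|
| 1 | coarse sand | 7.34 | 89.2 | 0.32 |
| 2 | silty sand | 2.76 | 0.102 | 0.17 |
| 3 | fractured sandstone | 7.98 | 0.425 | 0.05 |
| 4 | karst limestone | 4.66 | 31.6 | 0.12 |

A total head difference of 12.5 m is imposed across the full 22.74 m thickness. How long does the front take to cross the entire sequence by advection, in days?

With flow normal to the layers, continuity requires the same specific discharge q through every layer.
Σ(b_i/K_i) = 7.34/89.2 + 2.76/0.102 + 7.98/0.425 + 4.66/31.6 = 46.07 d.
q = Δh / Σ(b_i/K_i) = 12.5 / 46.07 = 0.2714 m/day.
In each layer the seepage velocity is v_i = q/n_i, so the layer transit time is t_i = b_i·n_i / q:
  layer 1 (coarse sand): t_1 = 7.34 × 0.32 / 0.2714 = 8.656 d
  layer 2 (silty sand): t_2 = 2.76 × 0.17 / 0.2714 = 1.729 d
  layer 3 (fractured sandstone): t_3 = 7.98 × 0.05 / 0.2714 = 1.470 d
  layer 4 (karst limestone): t_4 = 4.66 × 0.12 / 0.2714 = 2.061 d
Total t = Σ t_i = 13.92 days.

13.9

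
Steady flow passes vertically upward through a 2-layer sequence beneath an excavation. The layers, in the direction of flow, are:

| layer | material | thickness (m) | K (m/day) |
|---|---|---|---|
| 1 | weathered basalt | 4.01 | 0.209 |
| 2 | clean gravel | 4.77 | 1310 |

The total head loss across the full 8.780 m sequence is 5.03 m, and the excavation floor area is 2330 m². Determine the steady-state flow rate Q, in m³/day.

611

Flow is perpendicular to layering, so the layers act in series and the equivalent K is the thickness-weighted harmonic mean.
Total thickness L = 4.01 + 4.77 = 8.780 m.
Σ(b_i/K_i) = 4.01/0.209 + 4.77/1310 = 19.19 d.
K_eq = L / Σ(b_i/K_i) = 8.780 / 19.19 = 0.4575 m/day.
Q = K_eq · A · (Δh/L) = 0.4575 × 2330 × (5.03/8.780) = 610.7 m³/day.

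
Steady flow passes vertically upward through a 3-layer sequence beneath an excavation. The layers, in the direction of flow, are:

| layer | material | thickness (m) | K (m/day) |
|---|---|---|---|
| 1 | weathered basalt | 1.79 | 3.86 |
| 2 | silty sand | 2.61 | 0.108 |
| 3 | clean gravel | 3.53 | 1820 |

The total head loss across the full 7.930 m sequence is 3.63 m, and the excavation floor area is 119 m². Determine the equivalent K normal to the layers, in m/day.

0.322

Flow is perpendicular to layering, so the layers act in series and the equivalent K is the thickness-weighted harmonic mean.
Total thickness L = 1.79 + 2.61 + 3.53 = 7.930 m.
Σ(b_i/K_i) = 1.79/3.86 + 2.61/0.108 + 3.53/1820 = 24.63 d.
K_eq = L / Σ(b_i/K_i) = 7.930 / 24.63 = 0.3219 m/day.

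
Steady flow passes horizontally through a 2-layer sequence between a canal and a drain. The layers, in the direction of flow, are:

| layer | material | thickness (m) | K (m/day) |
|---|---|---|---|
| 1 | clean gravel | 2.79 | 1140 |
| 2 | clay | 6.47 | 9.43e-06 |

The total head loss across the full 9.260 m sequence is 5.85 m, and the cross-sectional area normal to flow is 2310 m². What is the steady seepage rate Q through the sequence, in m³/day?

0.0197

Flow is perpendicular to layering, so the layers act in series and the equivalent K is the thickness-weighted harmonic mean.
Total thickness L = 2.79 + 6.47 = 9.260 m.
Σ(b_i/K_i) = 2.79/1140 + 6.47/9.43e-06 = 6.861e+05 d.
K_eq = L / Σ(b_i/K_i) = 9.260 / 6.861e+05 = 1.350e-05 m/day.
Q = K_eq · A · (Δh/L) = 1.350e-05 × 2310 × (5.85/9.260) = 0.01970 m³/day.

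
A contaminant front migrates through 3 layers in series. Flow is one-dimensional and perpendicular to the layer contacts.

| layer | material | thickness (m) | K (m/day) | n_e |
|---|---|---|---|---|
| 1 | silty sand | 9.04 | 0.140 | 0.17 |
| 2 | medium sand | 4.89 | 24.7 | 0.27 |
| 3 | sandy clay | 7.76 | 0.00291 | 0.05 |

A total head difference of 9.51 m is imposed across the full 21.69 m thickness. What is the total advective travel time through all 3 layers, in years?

2.55

With flow normal to the layers, continuity requires the same specific discharge q through every layer.
Σ(b_i/K_i) = 9.04/0.140 + 4.89/24.7 + 7.76/0.00291 = 2731 d.
q = Δh / Σ(b_i/K_i) = 9.51 / 2731 = 0.003482 m/day.
In each layer the seepage velocity is v_i = q/n_i, so the layer transit time is t_i = b_i·n_i / q:
  layer 1 (silty sand): t_1 = 9.04 × 0.17 / 0.003482 = 441.4 d
  layer 2 (medium sand): t_2 = 4.89 × 0.27 / 0.003482 = 379.2 d
  layer 3 (sandy clay): t_3 = 7.76 × 0.05 / 0.003482 = 111.4 d
Total t = Σ t_i = 932.0 days = 2.552 years.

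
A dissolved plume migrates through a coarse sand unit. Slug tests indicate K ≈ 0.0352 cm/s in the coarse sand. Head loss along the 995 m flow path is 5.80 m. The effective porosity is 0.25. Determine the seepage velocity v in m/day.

0.709

Convert K: 0.0352 cm/s × 864 = 30.41 m/day.
Hydraulic gradient i = Δh / L = 5.80 / 995 = 0.005829.
Darcy flux q = K · i = 30.41 × 0.005829 = 0.1773 m/day.
Seepage velocity v = q / n_e = 0.1773 / 0.25 = 0.7091 m/day.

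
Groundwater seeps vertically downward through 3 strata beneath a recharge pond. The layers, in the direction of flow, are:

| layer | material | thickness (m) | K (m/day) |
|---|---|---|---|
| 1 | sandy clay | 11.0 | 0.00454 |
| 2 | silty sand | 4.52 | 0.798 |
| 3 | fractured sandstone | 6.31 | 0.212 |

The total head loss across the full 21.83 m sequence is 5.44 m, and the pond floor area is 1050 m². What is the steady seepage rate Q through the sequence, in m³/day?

2.32

Flow is perpendicular to layering, so the layers act in series and the equivalent K is the thickness-weighted harmonic mean.
Total thickness L = 11.0 + 4.52 + 6.31 = 21.83 m.
Σ(b_i/K_i) = 11.0/0.00454 + 4.52/0.798 + 6.31/0.212 = 2458 d.
K_eq = L / Σ(b_i/K_i) = 21.83 / 2458 = 0.008880 m/day.
Q = K_eq · A · (Δh/L) = 0.008880 × 1050 × (5.44/21.83) = 2.324 m³/day.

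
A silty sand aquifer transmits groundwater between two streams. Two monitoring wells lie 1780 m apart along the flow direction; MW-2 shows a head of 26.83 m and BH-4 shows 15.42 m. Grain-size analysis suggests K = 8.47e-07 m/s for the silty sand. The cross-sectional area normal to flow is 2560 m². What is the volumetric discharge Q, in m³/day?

1.20

Convert K: 8.47e-07 m/s × 86400 = 0.07318 m/day.
Hydraulic gradient i = (26.83 − 15.42) / 1780 = 11.41 / 1780 = 0.006410.
Darcy's law: Q = K · A · i = 0.07318 × 2560 × 0.006410 = 1.201 m³/day.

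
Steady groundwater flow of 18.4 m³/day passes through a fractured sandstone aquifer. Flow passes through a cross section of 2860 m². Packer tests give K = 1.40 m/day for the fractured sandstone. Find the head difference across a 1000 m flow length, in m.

4.60

From Q = K·A·i, i = Q / (K·A) = 18.4 / (1.400 × 2860) = 0.004595.
Head loss Δh = i · L = 0.004595 × 1000 = 4.595 m.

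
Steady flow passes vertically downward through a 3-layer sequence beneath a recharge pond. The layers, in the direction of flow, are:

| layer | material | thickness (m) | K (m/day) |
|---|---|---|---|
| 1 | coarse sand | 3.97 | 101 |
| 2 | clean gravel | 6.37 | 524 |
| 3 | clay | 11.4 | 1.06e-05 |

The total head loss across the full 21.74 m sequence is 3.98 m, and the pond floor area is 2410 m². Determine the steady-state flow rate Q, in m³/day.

0.00892

Flow is perpendicular to layering, so the layers act in series and the equivalent K is the thickness-weighted harmonic mean.
Total thickness L = 3.97 + 6.37 + 11.4 = 21.74 m.
Σ(b_i/K_i) = 3.97/101 + 6.37/524 + 11.4/1.06e-05 = 1.075e+06 d.
K_eq = L / Σ(b_i/K_i) = 21.74 / 1.075e+06 = 2.021e-05 m/day.
Q = K_eq · A · (Δh/L) = 2.021e-05 × 2410 × (3.98/21.74) = 0.008919 m³/day.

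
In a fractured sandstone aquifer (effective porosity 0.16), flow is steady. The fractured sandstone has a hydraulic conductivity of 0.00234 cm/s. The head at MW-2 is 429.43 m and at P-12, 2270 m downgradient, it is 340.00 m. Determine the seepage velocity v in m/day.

0.498

Convert K: 0.00234 cm/s × 864 = 2.022 m/day.
Hydraulic gradient i = (429.43 − 340.00) / 2270 = 89.43 / 2270 = 0.03940.
Darcy flux q = K · i = 2.022 × 0.03940 = 0.07965 m/day.
Seepage velocity v = q / n_e = 0.07965 / 0.16 = 0.4978 m/day.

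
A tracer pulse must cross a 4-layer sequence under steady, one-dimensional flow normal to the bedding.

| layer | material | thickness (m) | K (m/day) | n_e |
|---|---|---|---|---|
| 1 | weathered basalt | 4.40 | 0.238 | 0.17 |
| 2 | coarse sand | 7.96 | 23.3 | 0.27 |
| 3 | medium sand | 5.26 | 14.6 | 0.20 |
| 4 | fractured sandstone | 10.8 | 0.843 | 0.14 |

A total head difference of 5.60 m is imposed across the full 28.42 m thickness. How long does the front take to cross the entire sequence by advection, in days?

With flow normal to the layers, continuity requires the same specific discharge q through every layer.
Σ(b_i/K_i) = 4.40/0.238 + 7.96/23.3 + 5.26/14.6 + 10.8/0.843 = 32.00 d.
q = Δh / Σ(b_i/K_i) = 5.60 / 32.00 = 0.1750 m/day.
In each layer the seepage velocity is v_i = q/n_i, so the layer transit time is t_i = b_i·n_i / q:
  layer 1 (weathered basalt): t_1 = 4.40 × 0.17 / 0.1750 = 4.274 d
  layer 2 (coarse sand): t_2 = 7.96 × 0.27 / 0.1750 = 12.28 d
  layer 3 (medium sand): t_3 = 5.26 × 0.20 / 0.1750 = 6.012 d
  layer 4 (fractured sandstone): t_4 = 10.8 × 0.14 / 0.1750 = 8.640 d
Total t = Σ t_i = 31.21 days.

31.2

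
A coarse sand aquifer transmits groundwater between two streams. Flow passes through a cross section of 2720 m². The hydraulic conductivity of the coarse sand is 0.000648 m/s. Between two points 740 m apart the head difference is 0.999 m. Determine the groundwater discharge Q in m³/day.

206

Convert K: 0.000648 m/s × 86400 = 55.99 m/day.
Hydraulic gradient i = Δh / L = 0.999 / 740 = 0.001350.
Darcy's law: Q = K · A · i = 55.99 × 2720 × 0.001350 = 205.6 m³/day.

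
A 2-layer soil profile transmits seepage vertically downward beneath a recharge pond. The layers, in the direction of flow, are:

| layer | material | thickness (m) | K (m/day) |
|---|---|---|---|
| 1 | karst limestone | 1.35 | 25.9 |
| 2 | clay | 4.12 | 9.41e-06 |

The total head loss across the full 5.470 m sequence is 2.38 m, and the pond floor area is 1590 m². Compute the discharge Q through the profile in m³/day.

0.00864

Flow is perpendicular to layering, so the layers act in series and the equivalent K is the thickness-weighted harmonic mean.
Total thickness L = 1.35 + 4.12 = 5.470 m.
Σ(b_i/K_i) = 1.35/25.9 + 4.12/9.41e-06 = 4.378e+05 d.
K_eq = L / Σ(b_i/K_i) = 5.470 / 4.378e+05 = 1.249e-05 m/day.
Q = K_eq · A · (Δh/L) = 1.249e-05 × 1590 × (2.38/5.470) = 0.008643 m³/day.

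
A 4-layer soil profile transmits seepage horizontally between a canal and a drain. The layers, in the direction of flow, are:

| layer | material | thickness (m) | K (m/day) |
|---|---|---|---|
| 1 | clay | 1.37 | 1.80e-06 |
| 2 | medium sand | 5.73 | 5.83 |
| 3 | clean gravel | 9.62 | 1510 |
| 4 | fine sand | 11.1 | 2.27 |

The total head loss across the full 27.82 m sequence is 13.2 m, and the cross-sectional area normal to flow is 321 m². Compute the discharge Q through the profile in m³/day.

0.00557

Flow is perpendicular to layering, so the layers act in series and the equivalent K is the thickness-weighted harmonic mean.
Total thickness L = 1.37 + 5.73 + 9.62 + 11.1 = 27.82 m.
Σ(b_i/K_i) = 1.37/1.80e-06 + 5.73/5.83 + 9.62/1510 + 11.1/2.27 = 7.611e+05 d.
K_eq = L / Σ(b_i/K_i) = 27.82 / 7.611e+05 = 3.655e-05 m/day.
Q = K_eq · A · (Δh/L) = 3.655e-05 × 321 × (13.2/27.82) = 0.005567 m³/day.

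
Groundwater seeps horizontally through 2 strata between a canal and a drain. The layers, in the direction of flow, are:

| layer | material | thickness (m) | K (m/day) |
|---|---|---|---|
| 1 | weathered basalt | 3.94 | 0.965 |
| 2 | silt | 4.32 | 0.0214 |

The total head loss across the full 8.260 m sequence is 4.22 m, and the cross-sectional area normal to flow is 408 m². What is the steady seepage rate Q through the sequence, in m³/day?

Flow is perpendicular to layering, so the layers act in series and the equivalent K is the thickness-weighted harmonic mean.
Total thickness L = 3.94 + 4.32 = 8.260 m.
Σ(b_i/K_i) = 3.94/0.965 + 4.32/0.0214 = 206.0 d.
K_eq = L / Σ(b_i/K_i) = 8.260 / 206.0 = 0.04011 m/day.
Q = K_eq · A · (Δh/L) = 0.04011 × 408 × (4.22/8.260) = 8.360 m³/day.

8.36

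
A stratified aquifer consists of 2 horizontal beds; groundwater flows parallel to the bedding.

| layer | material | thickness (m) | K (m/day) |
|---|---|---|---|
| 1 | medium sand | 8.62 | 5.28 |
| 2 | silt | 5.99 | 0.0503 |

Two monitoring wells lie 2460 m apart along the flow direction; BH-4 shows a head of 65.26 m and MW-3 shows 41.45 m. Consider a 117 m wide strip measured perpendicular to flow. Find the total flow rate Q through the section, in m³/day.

Flow is parallel to layering, so each bed carries its own Darcy discharge and the transmissivities add.
Σ(K_i·b_i) = 5.28×8.62 + 0.0503×5.99 = 45.81 m²/day.
Hydraulic gradient i = (65.26 − 41.45) / 2460 = 23.81 / 2460 = 0.009679.
Q = Σ(K_i·b_i) · W · i = 45.81 × 117 × 0.009679 = 51.88 m³/day.

51.9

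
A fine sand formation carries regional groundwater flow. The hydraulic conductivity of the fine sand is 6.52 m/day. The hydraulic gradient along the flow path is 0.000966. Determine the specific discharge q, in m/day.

0.00630

Hydraulic gradient i = 0.000966.
Specific discharge q = K · i = 6.520 × 0.0009660 = 0.006298 m/day.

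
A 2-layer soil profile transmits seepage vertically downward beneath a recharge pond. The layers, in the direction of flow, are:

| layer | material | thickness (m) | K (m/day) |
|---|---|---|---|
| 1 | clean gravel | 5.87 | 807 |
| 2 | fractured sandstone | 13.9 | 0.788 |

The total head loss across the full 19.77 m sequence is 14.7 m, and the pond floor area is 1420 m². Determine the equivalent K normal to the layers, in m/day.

1.12

Flow is perpendicular to layering, so the layers act in series and the equivalent K is the thickness-weighted harmonic mean.
Total thickness L = 5.87 + 13.9 = 19.77 m.
Σ(b_i/K_i) = 5.87/807 + 13.9/0.788 = 17.65 d.
K_eq = L / Σ(b_i/K_i) = 19.77 / 17.65 = 1.120 m/day.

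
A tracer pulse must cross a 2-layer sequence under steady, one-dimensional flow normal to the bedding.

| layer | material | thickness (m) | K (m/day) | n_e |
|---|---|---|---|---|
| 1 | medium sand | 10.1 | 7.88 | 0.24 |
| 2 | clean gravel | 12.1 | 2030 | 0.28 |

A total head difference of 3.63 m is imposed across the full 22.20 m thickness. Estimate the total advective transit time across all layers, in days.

With flow normal to the layers, continuity requires the same specific discharge q through every layer.
Σ(b_i/K_i) = 10.1/7.88 + 12.1/2030 = 1.288 d.
q = Δh / Σ(b_i/K_i) = 3.63 / 1.288 = 2.819 m/day.
In each layer the seepage velocity is v_i = q/n_i, so the layer transit time is t_i = b_i·n_i / q:
  layer 1 (medium sand): t_1 = 10.1 × 0.24 / 2.819 = 0.8599 d
  layer 2 (clean gravel): t_2 = 12.1 × 0.28 / 2.819 = 1.202 d
Total t = Σ t_i = 2.062 days.

2.06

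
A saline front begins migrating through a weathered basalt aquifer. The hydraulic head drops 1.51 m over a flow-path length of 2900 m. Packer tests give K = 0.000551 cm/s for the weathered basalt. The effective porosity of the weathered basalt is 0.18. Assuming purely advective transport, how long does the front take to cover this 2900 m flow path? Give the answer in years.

5770

Convert K: 0.000551 cm/s × 864 = 0.4761 m/day.
Hydraulic gradient i = Δh / L = 1.51 / 2900 = 0.0005207.
Darcy flux q = K · i = 0.4761 × 0.0005207 = 0.0002479 m/day.
Seepage velocity v = q / n_e = 0.0002479 / 0.18 = 0.001377 m/day.
Travel time t = L / v = 2900 / 0.001377 = 2.106e+06 days = 5765 years.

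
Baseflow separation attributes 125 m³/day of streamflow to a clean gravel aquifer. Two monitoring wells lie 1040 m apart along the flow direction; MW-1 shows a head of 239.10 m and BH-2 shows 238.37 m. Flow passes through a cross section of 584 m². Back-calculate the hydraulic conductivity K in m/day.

Hydraulic gradient i = (239.10 − 238.37) / 1040 = 0.73 / 1040 = 0.0007019.
From Q = K·A·i, K = Q / (A·i) = 125 / (584.0 × 0.0007019) = 304.9 m/day.

305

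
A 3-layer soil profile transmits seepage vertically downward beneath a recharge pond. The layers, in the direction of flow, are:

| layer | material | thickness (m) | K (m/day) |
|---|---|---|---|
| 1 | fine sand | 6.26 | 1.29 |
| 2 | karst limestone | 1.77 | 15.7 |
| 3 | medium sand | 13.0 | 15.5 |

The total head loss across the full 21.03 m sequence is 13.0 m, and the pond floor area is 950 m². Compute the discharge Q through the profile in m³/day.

2130

Flow is perpendicular to layering, so the layers act in series and the equivalent K is the thickness-weighted harmonic mean.
Total thickness L = 6.26 + 1.77 + 13.0 = 21.03 m.
Σ(b_i/K_i) = 6.26/1.29 + 1.77/15.7 + 13.0/15.5 = 5.804 d.
K_eq = L / Σ(b_i/K_i) = 21.03 / 5.804 = 3.623 m/day.
Q = K_eq · A · (Δh/L) = 3.623 × 950 × (13.0/21.03) = 2128 m³/day.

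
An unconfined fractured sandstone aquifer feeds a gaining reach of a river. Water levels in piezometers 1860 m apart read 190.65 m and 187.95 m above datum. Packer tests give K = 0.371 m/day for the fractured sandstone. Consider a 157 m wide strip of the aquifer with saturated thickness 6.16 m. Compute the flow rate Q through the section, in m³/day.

0.521

Cross-sectional area A = 157 × 6.16 = 967.1 m².
Hydraulic gradient i = (190.65 − 187.95) / 1860 = 2.7 / 1860 = 0.001452.
Darcy's law: Q = K · A · i = 0.3710 × 967.1 × 0.001452 = 0.5208 m³/day.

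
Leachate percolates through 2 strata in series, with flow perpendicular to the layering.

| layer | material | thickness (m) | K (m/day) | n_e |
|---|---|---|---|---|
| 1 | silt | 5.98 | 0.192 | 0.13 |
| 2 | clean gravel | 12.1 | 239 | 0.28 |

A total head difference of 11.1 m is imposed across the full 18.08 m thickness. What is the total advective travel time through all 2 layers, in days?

With flow normal to the layers, continuity requires the same specific discharge q through every layer.
Σ(b_i/K_i) = 5.98/0.192 + 12.1/239 = 31.20 d.
q = Δh / Σ(b_i/K_i) = 11.1 / 31.20 = 0.3558 m/day.
In each layer the seepage velocity is v_i = q/n_i, so the layer transit time is t_i = b_i·n_i / q:
  layer 1 (silt): t_1 = 5.98 × 0.13 / 0.3558 = 2.185 d
  layer 2 (clean gravel): t_2 = 12.1 × 0.28 / 0.3558 = 9.522 d
Total t = Σ t_i = 11.71 days.

11.7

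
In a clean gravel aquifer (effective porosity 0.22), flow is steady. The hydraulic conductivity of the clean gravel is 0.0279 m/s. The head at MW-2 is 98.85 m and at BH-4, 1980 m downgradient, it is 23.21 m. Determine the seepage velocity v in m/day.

419

Convert K: 0.0279 m/s × 86400 = 2411 m/day.
Hydraulic gradient i = (98.85 − 23.21) / 1980 = 75.64 / 1980 = 0.03820.
Darcy flux q = K · i = 2411 × 0.03820 = 92.09 m/day.
Seepage velocity v = q / n_e = 92.09 / 0.22 = 418.6 m/day.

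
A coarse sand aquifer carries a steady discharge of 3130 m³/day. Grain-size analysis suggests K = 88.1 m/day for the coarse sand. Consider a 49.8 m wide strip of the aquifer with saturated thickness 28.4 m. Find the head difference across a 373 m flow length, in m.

9.37

Cross-sectional area A = 49.8 × 28.4 = 1414 m².
From Q = K·A·i, i = Q / (K·A) = 3130 / (88.10 × 1414) = 0.02512.
Head loss Δh = i · L = 0.02512 × 373 = 9.370 m.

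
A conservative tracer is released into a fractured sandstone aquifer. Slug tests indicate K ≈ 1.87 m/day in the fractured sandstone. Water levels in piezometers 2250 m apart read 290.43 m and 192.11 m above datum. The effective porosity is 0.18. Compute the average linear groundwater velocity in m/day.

Hydraulic gradient i = (290.43 − 192.11) / 2250 = 98.32 / 2250 = 0.04370.
Darcy flux q = K · i = 1.870 × 0.04370 = 0.08171 m/day.
Seepage velocity v = q / n_e = 0.08171 / 0.18 = 0.4540 m/day.

0.454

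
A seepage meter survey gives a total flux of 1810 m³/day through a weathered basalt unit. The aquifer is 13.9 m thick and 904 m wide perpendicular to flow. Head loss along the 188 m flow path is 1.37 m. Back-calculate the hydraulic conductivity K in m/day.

Cross-sectional area A = 904 × 13.9 = 12566 m².
Hydraulic gradient i = Δh / L = 1.37 / 188 = 0.007287.
From Q = K·A·i, K = Q / (A·i) = 1810 / (12566 × 0.007287) = 19.77 m/day.

19.8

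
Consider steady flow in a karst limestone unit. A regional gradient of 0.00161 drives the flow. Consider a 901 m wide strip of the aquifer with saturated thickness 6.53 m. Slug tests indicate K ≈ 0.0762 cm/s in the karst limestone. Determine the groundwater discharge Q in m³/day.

624

Convert K: 0.0762 cm/s × 864 = 65.84 m/day.
Cross-sectional area A = 901 × 6.53 = 5884 m².
Hydraulic gradient i = 0.00161.
Darcy's law: Q = K · A · i = 65.84 × 5884 × 0.001610 = 623.6 m³/day.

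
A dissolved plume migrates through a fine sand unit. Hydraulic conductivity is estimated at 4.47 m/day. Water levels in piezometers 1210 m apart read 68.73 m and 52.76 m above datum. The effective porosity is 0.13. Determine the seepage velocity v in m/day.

Hydraulic gradient i = (68.73 − 52.76) / 1210 = 15.97 / 1210 = 0.01320.
Darcy flux q = K · i = 4.470 × 0.01320 = 0.05900 m/day.
Seepage velocity v = q / n_e = 0.05900 / 0.13 = 0.4538 m/day.

0.454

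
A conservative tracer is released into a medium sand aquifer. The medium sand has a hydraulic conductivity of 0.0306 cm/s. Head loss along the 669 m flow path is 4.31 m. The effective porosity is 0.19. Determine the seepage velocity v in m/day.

0.896

Convert K: 0.0306 cm/s × 864 = 26.44 m/day.
Hydraulic gradient i = Δh / L = 4.31 / 669 = 0.006442.
Darcy flux q = K · i = 26.44 × 0.006442 = 0.1703 m/day.
Seepage velocity v = q / n_e = 0.1703 / 0.19 = 0.8965 m/day.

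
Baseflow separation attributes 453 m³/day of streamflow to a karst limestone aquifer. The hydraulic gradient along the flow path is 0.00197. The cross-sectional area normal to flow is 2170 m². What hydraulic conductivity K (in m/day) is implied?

106

Hydraulic gradient i = 0.00197.
From Q = K·A·i, K = Q / (A·i) = 453 / (2170 × 0.001970) = 106.0 m/day.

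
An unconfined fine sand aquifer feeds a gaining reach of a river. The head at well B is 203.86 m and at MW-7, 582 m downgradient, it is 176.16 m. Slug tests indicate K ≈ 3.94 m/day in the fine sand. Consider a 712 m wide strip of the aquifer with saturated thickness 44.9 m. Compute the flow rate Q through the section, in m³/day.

Cross-sectional area A = 712 × 44.9 = 31969 m².
Hydraulic gradient i = (203.86 − 176.16) / 582 = 27.7 / 582 = 0.04759.
Darcy's law: Q = K · A · i = 3.940 × 31969 × 0.04759 = 5995 m³/day.

5990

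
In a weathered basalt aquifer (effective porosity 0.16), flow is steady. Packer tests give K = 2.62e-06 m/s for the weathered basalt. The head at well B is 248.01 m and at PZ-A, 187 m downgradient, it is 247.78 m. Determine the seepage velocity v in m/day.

0.00174

Convert K: 2.62e-06 m/s × 86400 = 0.2264 m/day.
Hydraulic gradient i = (248.01 − 247.78) / 187 = 0.23 / 187 = 0.001230.
Darcy flux q = K · i = 0.2264 × 0.001230 = 0.0002784 m/day.
Seepage velocity v = q / n_e = 0.0002784 / 0.16 = 0.001740 m/day.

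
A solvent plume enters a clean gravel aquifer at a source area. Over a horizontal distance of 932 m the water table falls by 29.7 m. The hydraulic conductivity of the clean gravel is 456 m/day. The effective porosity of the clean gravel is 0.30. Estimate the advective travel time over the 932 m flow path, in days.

Hydraulic gradient i = Δh / L = 29.7 / 932 = 0.03187.
Darcy flux q = K · i = 456.0 × 0.03187 = 14.53 m/day.
Seepage velocity v = q / n_e = 14.53 / 0.30 = 48.44 m/day.
Travel time t = L / v = 932 / 48.44 = 19.24 days.

19.2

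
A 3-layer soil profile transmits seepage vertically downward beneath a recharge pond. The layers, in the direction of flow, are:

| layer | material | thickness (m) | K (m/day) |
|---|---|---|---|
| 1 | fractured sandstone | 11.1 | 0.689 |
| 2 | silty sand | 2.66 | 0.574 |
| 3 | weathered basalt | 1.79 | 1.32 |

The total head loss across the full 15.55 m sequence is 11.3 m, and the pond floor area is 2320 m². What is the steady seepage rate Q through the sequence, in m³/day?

1190

Flow is perpendicular to layering, so the layers act in series and the equivalent K is the thickness-weighted harmonic mean.
Total thickness L = 11.1 + 2.66 + 1.79 = 15.55 m.
Σ(b_i/K_i) = 11.1/0.689 + 2.66/0.574 + 1.79/1.32 = 22.10 d.
K_eq = L / Σ(b_i/K_i) = 15.55 / 22.10 = 0.7036 m/day.
Q = K_eq · A · (Δh/L) = 0.7036 × 2320 × (11.3/15.55) = 1186 m³/day.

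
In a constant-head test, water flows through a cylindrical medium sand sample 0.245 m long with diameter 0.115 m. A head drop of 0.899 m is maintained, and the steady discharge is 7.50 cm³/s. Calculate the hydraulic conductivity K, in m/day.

Cross-sectional area A = π·(d/2)² = π × (0.115/2)² = 0.01039 m².
Convert discharge: 7.50 cm³/s = 7.500e-06 m³/s.
Darcy's law rearranged: K = Q·L / (A·Δh) = 7.500e-06 × 0.245 / (0.01039 × 0.899) = 0.0001968 m/s = 17.00 m/day.

17.0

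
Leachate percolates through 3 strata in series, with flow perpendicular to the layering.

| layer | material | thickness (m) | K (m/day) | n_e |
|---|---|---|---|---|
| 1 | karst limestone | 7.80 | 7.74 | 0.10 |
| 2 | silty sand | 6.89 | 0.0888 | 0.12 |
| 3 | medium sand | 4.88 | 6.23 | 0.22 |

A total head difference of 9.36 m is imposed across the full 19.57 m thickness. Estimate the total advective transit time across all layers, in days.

22.7

With flow normal to the layers, continuity requires the same specific discharge q through every layer.
Σ(b_i/K_i) = 7.80/7.74 + 6.89/0.0888 + 4.88/6.23 = 79.38 d.
q = Δh / Σ(b_i/K_i) = 9.36 / 79.38 = 0.1179 m/day.
In each layer the seepage velocity is v_i = q/n_i, so the layer transit time is t_i = b_i·n_i / q:
  layer 1 (karst limestone): t_1 = 7.80 × 0.10 / 0.1179 = 6.615 d
  layer 2 (silty sand): t_2 = 6.89 × 0.12 / 0.1179 = 7.012 d
  layer 3 (medium sand): t_3 = 4.88 × 0.22 / 0.1179 = 9.105 d
Total t = Σ t_i = 22.73 days.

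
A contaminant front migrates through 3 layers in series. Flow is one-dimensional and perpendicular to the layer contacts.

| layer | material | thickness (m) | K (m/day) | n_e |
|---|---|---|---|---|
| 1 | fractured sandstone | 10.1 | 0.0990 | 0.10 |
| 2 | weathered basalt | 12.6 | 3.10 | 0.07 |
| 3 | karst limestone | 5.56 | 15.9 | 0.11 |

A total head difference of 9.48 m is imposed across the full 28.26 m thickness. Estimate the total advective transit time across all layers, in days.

28.1

With flow normal to the layers, continuity requires the same specific discharge q through every layer.
Σ(b_i/K_i) = 10.1/0.0990 + 12.6/3.10 + 5.56/15.9 = 106.4 d.
q = Δh / Σ(b_i/K_i) = 9.48 / 106.4 = 0.08907 m/day.
In each layer the seepage velocity is v_i = q/n_i, so the layer transit time is t_i = b_i·n_i / q:
  layer 1 (fractured sandstone): t_1 = 10.1 × 0.10 / 0.08907 = 11.34 d
  layer 2 (weathered basalt): t_2 = 12.6 × 0.07 / 0.08907 = 9.902 d
  layer 3 (karst limestone): t_3 = 5.56 × 0.11 / 0.08907 = 6.867 d
Total t = Σ t_i = 28.11 days.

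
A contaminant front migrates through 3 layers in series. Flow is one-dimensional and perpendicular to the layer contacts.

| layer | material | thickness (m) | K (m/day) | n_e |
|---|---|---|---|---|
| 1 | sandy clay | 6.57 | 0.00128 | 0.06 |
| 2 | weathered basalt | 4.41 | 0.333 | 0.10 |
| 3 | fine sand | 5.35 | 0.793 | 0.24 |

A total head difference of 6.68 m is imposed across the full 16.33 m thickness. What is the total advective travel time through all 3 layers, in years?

With flow normal to the layers, continuity requires the same specific discharge q through every layer.
Σ(b_i/K_i) = 6.57/0.00128 + 4.41/0.333 + 5.35/0.793 = 5153 d.
q = Δh / Σ(b_i/K_i) = 6.68 / 5153 = 0.001296 m/day.
In each layer the seepage velocity is v_i = q/n_i, so the layer transit time is t_i = b_i·n_i / q:
  layer 1 (sandy clay): t_1 = 6.57 × 0.06 / 0.001296 = 304.1 d
  layer 2 (weathered basalt): t_2 = 4.41 × 0.10 / 0.001296 = 340.2 d
  layer 3 (fine sand): t_3 = 5.35 × 0.24 / 0.001296 = 990.4 d
Total t = Σ t_i = 1635 days = 4.476 years.

4.48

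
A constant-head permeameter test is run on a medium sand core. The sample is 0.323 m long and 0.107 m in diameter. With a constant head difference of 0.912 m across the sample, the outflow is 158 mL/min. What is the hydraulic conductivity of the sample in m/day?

8.96

Cross-sectional area A = π·(d/2)² = π × (0.107/2)² = 0.008992 m².
Convert discharge: 158 mL/min = 2.633e-06 m³/s.
Darcy's law rearranged: K = Q·L / (A·Δh) = 2.633e-06 × 0.323 / (0.008992 × 0.912) = 0.0001037 m/s = 8.961 m/day.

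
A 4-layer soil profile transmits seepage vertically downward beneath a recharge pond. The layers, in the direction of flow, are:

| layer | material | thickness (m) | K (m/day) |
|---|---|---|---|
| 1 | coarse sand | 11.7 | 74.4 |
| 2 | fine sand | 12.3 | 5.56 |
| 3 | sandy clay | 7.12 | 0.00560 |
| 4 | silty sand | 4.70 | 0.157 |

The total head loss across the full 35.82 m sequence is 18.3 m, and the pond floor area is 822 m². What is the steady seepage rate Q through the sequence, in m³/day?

11.5

Flow is perpendicular to layering, so the layers act in series and the equivalent K is the thickness-weighted harmonic mean.
Total thickness L = 11.7 + 12.3 + 7.12 + 4.70 = 35.82 m.
Σ(b_i/K_i) = 11.7/74.4 + 12.3/5.56 + 7.12/0.00560 + 4.70/0.157 = 1304 d.
K_eq = L / Σ(b_i/K_i) = 35.82 / 1304 = 0.02747 m/day.
Q = K_eq · A · (Δh/L) = 0.02747 × 822 × (18.3/35.82) = 11.54 m³/day.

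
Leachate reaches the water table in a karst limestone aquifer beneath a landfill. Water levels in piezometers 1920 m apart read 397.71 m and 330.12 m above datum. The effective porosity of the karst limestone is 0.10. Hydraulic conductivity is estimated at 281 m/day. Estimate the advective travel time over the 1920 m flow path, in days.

Hydraulic gradient i = (397.71 − 330.12) / 1920 = 67.59 / 1920 = 0.03520.
Darcy flux q = K · i = 281.0 × 0.03520 = 9.892 m/day.
Seepage velocity v = q / n_e = 9.892 / 0.10 = 98.92 m/day.
Travel time t = L / v = 1920 / 98.92 = 19.41 days.

19.4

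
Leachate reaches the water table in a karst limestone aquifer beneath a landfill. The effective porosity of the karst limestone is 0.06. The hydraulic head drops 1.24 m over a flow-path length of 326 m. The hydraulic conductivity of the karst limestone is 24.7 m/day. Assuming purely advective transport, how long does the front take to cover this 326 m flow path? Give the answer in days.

208

Hydraulic gradient i = Δh / L = 1.24 / 326 = 0.003804.
Darcy flux q = K · i = 24.70 × 0.003804 = 0.09395 m/day.
Seepage velocity v = q / n_e = 0.09395 / 0.06 = 1.566 m/day.
Travel time t = L / v = 326 / 1.566 = 208.2 days.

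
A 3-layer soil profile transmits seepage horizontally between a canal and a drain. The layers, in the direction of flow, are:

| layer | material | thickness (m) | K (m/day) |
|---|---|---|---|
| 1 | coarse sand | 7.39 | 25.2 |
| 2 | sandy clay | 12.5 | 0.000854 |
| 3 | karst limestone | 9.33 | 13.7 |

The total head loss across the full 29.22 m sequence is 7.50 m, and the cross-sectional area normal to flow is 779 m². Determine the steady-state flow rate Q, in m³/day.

0.399

Flow is perpendicular to layering, so the layers act in series and the equivalent K is the thickness-weighted harmonic mean.
Total thickness L = 7.39 + 12.5 + 9.33 = 29.22 m.
Σ(b_i/K_i) = 7.39/25.2 + 12.5/0.000854 + 9.33/13.7 = 14638 d.
K_eq = L / Σ(b_i/K_i) = 29.22 / 14638 = 0.001996 m/day.
Q = K_eq · A · (Δh/L) = 0.001996 × 779 × (7.50/29.22) = 0.3991 m³/day.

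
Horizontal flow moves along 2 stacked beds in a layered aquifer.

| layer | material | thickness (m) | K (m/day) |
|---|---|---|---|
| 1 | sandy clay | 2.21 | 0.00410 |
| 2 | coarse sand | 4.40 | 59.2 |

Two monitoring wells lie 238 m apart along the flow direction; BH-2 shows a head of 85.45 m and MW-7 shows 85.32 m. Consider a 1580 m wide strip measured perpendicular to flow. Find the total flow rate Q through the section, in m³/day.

Flow is parallel to layering, so each bed carries its own Darcy discharge and the transmissivities add.
Σ(K_i·b_i) = 0.00410×2.21 + 59.2×4.40 = 260.5 m²/day.
Hydraulic gradient i = (85.45 − 85.32) / 238 = 0.13 / 238 = 0.0005462.
Q = Σ(K_i·b_i) · W · i = 260.5 × 1580 × 0.0005462 = 224.8 m³/day.

225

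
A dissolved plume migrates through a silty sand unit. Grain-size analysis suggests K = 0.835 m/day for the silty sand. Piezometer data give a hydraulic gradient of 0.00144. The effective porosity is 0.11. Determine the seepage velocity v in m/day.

Hydraulic gradient i = 0.00144.
Darcy flux q = K · i = 0.8350 × 0.001440 = 0.001202 m/day.
Seepage velocity v = q / n_e = 0.001202 / 0.11 = 0.01093 m/day.

0.0109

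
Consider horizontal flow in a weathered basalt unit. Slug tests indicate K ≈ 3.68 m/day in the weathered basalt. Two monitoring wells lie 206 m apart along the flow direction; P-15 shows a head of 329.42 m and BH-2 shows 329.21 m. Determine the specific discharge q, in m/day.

0.00375

Hydraulic gradient i = (329.42 − 329.21) / 206 = 0.21 / 206 = 0.001019.
Specific discharge q = K · i = 3.680 × 0.001019 = 0.003751 m/day.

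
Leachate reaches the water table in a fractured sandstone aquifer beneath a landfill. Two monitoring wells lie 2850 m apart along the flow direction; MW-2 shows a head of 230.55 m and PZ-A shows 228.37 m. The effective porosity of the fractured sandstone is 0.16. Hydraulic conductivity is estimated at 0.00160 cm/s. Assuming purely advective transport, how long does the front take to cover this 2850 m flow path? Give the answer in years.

1180

Convert K: 0.00160 cm/s × 864 = 1.382 m/day.
Hydraulic gradient i = (230.55 − 228.37) / 2850 = 2.18 / 2850 = 0.0007649.
Darcy flux q = K · i = 1.382 × 0.0007649 = 0.001057 m/day.
Seepage velocity v = q / n_e = 0.001057 / 0.16 = 0.006609 m/day.
Travel time t = L / v = 2850 / 0.006609 = 4.312e+05 days = 1181 years.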